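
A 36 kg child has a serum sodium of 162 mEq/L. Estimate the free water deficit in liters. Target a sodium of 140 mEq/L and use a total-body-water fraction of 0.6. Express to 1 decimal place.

3.4 L

TBW = 0.6 · 36 = 21.6 L
Free water deficit = TBW · (Na/140 − 1)
= 21.6 · (162/140 − 1)
= 21.6 · 0.1571
= 3.39 L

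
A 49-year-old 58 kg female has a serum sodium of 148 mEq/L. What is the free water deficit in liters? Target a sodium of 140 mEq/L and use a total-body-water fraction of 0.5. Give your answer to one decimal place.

TBW = 0.5 · 58 = 29 L
Free water deficit = TBW · (Na/140 − 1)
= 29 · (148/140 − 1)
= 29 · 0.0571
= 1.66 L

1.7 L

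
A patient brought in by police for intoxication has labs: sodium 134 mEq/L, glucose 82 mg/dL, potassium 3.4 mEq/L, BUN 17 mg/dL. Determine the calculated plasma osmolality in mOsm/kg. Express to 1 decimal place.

Calculated osmolality = 2·Na + glucose/18 + BUN/2.8
= 2·134 + 82/18 + 17/2.8
= 268 + 4.56 + 6.07
= 278.63 mOsm/kg

278.6 mOsm/kg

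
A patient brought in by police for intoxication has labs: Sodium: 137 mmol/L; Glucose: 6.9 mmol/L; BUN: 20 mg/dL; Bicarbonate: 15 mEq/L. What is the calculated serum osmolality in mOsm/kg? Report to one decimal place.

Calculated osmolality = 2·Na + glucose + BUN/2.8
= 2·137 + 6.9 + 20/2.8
= 274 + 6.90 + 7.14
= 288.04 mOsm/kg

288.0 mOsm/kg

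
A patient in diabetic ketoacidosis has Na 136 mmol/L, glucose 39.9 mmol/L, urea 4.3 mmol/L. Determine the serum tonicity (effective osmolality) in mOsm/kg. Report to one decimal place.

311.9 mOsm/kg

Effective osmolality excludes urea (freely permeant across cell membranes):
2·Na + glucose
= 2·136 + 39.9
= 272 + 39.9
= 311.9 mOsm/kg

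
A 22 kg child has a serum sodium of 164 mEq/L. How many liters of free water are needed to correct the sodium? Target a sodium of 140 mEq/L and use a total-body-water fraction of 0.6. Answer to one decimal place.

2.3 L

TBW = 0.6 · 22 = 13.2 L
Free water deficit = TBW · (Na/140 − 1)
= 13.2 · (164/140 − 1)
= 13.2 · 0.1714
= 2.26 L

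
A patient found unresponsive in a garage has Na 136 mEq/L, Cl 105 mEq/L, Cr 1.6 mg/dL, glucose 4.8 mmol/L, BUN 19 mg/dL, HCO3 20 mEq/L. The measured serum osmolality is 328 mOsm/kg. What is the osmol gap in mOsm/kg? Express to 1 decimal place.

Calculated osmolality = 2·Na + glucose + BUN/2.8
= 2·136 + 4.8 + 19/2.8
= 272 + 4.80 + 6.79
= 283.59 mOsm/kg ≈ 283.6 mOsm/kg
Osmolar gap = measured − calculated = 328 − 283.6 = 44.4 mOsm/kg

44.4 mOsm/kg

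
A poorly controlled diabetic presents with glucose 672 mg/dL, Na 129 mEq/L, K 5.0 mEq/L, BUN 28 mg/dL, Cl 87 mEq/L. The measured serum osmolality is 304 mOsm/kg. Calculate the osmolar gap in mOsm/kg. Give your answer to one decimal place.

Calculated osmolality = 2·Na + glucose/18 + BUN/2.8
= 2·129 + 672/18 + 28/2.8
= 258 + 37.33 + 10
= 305.33 mOsm/kg ≈ 305.3 mOsm/kg
Osmolar gap = measured − calculated = 304 − 305.3 = -1.3 mOsm/kg

-1.3 mOsm/kg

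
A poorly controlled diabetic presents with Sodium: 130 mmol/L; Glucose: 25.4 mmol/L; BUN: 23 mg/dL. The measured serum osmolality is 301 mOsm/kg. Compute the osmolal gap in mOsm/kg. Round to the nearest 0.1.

7.4 mOsm/kg

Calculated osmolality = 2·Na + glucose + BUN/2.8
= 2·130 + 25.4 + 23/2.8
= 260 + 25.40 + 8.21
= 293.61 mOsm/kg ≈ 293.6 mOsm/kg
Osmolar gap = measured − calculated = 301 − 293.6 = 7.4 mOsm/kg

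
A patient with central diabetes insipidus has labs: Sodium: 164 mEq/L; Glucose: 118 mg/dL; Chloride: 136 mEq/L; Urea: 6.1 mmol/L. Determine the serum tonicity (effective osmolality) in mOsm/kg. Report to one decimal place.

334.6 mOsm/kg

Effective osmolality excludes urea (freely permeant across cell membranes):
2·Na + glucose/18
= 2·164 + 118/18
= 328 + 6.56
= 334.56 mOsm/kg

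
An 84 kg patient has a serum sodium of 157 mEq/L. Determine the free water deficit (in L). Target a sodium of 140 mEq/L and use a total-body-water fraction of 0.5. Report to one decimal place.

5.1 L

TBW = 0.5 · 84 = 42 L
Free water deficit = TBW · (Na/140 − 1)
= 42 · (157/140 − 1)
= 42 · 0.1214
= 5.1 L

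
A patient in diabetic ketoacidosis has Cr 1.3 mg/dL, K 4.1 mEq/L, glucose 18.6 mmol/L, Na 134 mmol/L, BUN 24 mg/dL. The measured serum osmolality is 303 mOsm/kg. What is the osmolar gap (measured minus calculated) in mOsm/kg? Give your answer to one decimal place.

Calculated osmolality = 2·Na + glucose + BUN/2.8
= 2·134 + 18.6 + 24/2.8
= 268 + 18.60 + 8.57
= 295.17 mOsm/kg ≈ 295.2 mOsm/kg
Osmolar gap = measured − calculated = 303 − 295.2 = 7.8 mOsm/kg

7.8 mOsm/kg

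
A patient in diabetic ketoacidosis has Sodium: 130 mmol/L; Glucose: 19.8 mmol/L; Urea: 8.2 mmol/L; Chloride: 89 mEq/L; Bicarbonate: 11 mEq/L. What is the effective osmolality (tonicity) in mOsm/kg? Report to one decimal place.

Effective osmolality excludes urea (freely permeant across cell membranes):
2·Na + glucose
= 2·130 + 19.8
= 260 + 19.8
= 279.8 mOsm/kg

279.8 mOsm/kg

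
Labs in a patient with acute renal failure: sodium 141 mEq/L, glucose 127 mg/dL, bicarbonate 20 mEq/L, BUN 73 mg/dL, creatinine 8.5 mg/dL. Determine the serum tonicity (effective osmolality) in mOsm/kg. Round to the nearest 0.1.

Effective osmolality excludes urea (freely permeant across cell membranes):
2·Na + glucose/18
= 2·141 + 127/18
= 282 + 7.06
= 289.06 mOsm/kg

289.1 mOsm/kg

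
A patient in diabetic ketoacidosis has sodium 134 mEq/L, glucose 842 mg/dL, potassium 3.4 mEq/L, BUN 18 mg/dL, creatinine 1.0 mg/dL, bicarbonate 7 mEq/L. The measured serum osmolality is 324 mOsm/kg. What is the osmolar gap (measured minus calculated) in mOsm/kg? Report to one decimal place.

Calculated osmolality = 2·Na + glucose/18 + BUN/2.8
= 2·134 + 842/18 + 18/2.8
= 268 + 46.78 + 6.43
= 321.21 mOsm/kg ≈ 321.2 mOsm/kg
Osmolar gap = measured − calculated = 324 − 321.2 = 2.8 mOsm/kg

2.8 mOsm/kg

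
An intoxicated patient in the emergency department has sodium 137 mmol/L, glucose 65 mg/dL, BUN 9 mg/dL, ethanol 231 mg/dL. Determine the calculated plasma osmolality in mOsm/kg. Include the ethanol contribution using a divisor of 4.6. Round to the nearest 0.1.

331.0 mOsm/kg

Calculated osmolality = 2·Na + glucose/18 + BUN/2.8 + ethanol/4.6
= 2·137 + 65/18 + 9/2.8 + 231/4.6
= 274 + 3.61 + 3.21 + 50.22
= 331.04 mOsm/kg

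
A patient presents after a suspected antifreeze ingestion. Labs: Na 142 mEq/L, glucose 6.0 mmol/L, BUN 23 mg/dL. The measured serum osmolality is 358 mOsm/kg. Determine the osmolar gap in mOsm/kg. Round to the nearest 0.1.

Calculated osmolality = 2·Na + glucose + BUN/2.8
= 2·142 + 6 + 23/2.8
= 284 + 6 + 8.21
= 298.21 mOsm/kg ≈ 298.2 mOsm/kg
Osmolar gap = measured − calculated = 358 − 298.2 = 59.8 mOsm/kg

59.8 mOsm/kg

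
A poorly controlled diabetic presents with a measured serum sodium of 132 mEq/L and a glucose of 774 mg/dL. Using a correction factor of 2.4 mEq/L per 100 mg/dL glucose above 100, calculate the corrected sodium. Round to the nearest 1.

Corrected Na = measured Na + 2.4 · (glucose − 100)/100
= 132 + 2.4 · (774 − 100)/100
= 132 + 16.2
= 148.2 mEq/L

148 mEq/L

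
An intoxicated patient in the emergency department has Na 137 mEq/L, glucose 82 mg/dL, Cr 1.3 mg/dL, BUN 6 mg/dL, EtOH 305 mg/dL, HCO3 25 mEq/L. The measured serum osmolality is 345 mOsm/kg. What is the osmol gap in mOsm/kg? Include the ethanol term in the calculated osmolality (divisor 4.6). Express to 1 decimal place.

-2.0 mOsm/kg

Calculated osmolality = 2·Na + glucose/18 + BUN/2.8 + ethanol/4.6
= 2·137 + 82/18 + 6/2.8 + 305/4.6
= 274 + 4.56 + 2.14 + 66.30
= 347 mOsm/kg ≈ 347.0 mOsm/kg
Osmolar gap = measured − calculated = 345 − 347.0 = -2.0 mOsm/kg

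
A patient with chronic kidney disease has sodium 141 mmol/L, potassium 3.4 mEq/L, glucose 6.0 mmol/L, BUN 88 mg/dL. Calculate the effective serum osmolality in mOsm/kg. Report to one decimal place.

Effective osmolality excludes urea (freely permeant across cell membranes):
2·Na + glucose
= 2·141 + 6
= 282 + 6
= 288 mOsm/kg

288.0 mOsm/kg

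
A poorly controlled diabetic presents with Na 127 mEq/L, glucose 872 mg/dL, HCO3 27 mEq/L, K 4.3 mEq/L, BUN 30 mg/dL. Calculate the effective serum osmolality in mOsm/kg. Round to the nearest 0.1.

Effective osmolality excludes urea (freely permeant across cell membranes):
2·Na + glucose/18
= 2·127 + 872/18
= 254 + 48.44
= 302.44 mOsm/kg

302.4 mOsm/kg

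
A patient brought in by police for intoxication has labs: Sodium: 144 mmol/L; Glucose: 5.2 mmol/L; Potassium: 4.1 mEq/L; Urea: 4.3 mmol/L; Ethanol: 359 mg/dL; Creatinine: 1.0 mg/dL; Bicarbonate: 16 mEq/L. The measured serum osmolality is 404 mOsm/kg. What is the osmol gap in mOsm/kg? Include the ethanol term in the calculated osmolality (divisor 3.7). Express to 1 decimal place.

9.5 mOsm/kg

Calculated osmolality = 2·Na + glucose + urea + ethanol/3.7
= 2·144 + 5.2 + 4.3 + 359/3.7
= 288 + 5.20 + 4.30 + 97.03
= 394.53 mOsm/kg ≈ 394.5 mOsm/kg
Osmolar gap = measured − calculated = 404 − 394.5 = 9.5 mOsm/kg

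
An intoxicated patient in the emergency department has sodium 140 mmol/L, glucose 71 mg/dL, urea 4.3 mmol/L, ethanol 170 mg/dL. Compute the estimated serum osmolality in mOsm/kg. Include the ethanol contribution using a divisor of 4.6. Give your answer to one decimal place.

325.2 mOsm/kg

Calculated osmolality = 2·Na + glucose/18 + urea + ethanol/4.6
= 2·140 + 71/18 + 4.3 + 170/4.6
= 280 + 3.94 + 4.30 + 36.96
= 325.2 mOsm/kg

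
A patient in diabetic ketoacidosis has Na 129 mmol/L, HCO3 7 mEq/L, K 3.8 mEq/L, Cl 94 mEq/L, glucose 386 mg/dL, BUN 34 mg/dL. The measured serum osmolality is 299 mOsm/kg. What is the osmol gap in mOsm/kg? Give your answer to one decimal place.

Calculated osmolality = 2·Na + glucose/18 + BUN/2.8
= 2·129 + 386/18 + 34/2.8
= 258 + 21.44 + 12.14
= 291.58 mOsm/kg ≈ 291.6 mOsm/kg
Osmolar gap = measured − calculated = 299 − 291.6 = 7.4 mOsm/kg

7.4 mOsm/kg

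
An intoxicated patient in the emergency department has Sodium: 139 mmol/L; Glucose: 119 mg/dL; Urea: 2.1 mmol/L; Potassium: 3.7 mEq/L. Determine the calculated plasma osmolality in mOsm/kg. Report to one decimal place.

Calculated osmolality = 2·Na + glucose/18 + urea
= 2·139 + 119/18 + 2.1
= 278 + 6.61 + 2.10
= 286.71 mOsm/kg

286.7 mOsm/kg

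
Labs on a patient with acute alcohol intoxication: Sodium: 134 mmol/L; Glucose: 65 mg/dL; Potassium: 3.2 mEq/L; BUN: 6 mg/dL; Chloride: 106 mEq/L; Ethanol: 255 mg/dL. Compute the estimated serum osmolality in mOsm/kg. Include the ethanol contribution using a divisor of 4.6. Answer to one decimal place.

329.2 mOsm/kg

Calculated osmolality = 2·Na + glucose/18 + BUN/2.8 + ethanol/4.6
= 2·134 + 65/18 + 6/2.8 + 255/4.6
= 268 + 3.61 + 2.14 + 55.43
= 329.18 mOsm/kg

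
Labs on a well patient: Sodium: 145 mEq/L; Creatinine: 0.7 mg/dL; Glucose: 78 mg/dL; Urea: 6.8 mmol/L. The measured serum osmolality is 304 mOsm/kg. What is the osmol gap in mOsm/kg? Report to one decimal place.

2.9 mOsm/kg

Calculated osmolality = 2·Na + glucose/18 + urea
= 2·145 + 78/18 + 6.8
= 290 + 4.33 + 6.80
= 301.13 mOsm/kg ≈ 301.1 mOsm/kg
Osmolar gap = measured − calculated = 304 − 301.1 = 2.9 mOsm/kg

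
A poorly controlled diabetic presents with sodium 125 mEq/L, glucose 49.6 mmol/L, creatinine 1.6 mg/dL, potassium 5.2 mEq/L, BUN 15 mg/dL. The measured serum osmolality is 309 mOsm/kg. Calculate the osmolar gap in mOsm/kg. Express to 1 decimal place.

Calculated osmolality = 2·Na + glucose + BUN/2.8
= 2·125 + 49.6 + 15/2.8
= 250 + 49.60 + 5.36
= 304.96 mOsm/kg ≈ 305.0 mOsm/kg
Osmolar gap = measured − calculated = 309 − 305.0 = 4.0 mOsm/kg

4.0 mOsm/kg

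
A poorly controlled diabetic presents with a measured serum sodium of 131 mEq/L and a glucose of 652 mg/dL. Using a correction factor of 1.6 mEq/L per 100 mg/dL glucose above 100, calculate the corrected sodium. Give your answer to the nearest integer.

Corrected Na = measured Na + 1.6 · (glucose − 100)/100
= 131 + 1.6 · (652 − 100)/100
= 131 + 8.8
= 139.8 mEq/L

140 mEq/L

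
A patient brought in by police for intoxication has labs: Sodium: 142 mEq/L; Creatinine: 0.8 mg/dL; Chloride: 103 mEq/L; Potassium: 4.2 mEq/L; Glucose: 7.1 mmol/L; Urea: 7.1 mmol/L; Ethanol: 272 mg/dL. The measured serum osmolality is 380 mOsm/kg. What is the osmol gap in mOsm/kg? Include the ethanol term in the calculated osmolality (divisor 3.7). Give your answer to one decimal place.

Calculated osmolality = 2·Na + glucose + urea + ethanol/3.7
= 2·142 + 7.1 + 7.1 + 272/3.7
= 284 + 7.10 + 7.10 + 73.51
= 371.71 mOsm/kg ≈ 371.7 mOsm/kg
Osmolar gap = measured − calculated = 380 − 371.7 = 8.3 mOsm/kg

8.3 mOsm/kg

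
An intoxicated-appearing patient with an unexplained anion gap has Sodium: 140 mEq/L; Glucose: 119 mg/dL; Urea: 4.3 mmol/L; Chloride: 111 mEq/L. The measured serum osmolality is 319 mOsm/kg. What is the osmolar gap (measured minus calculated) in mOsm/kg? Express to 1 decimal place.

Calculated osmolality = 2·Na + glucose/18 + urea
= 2·140 + 119/18 + 4.3
= 280 + 6.61 + 4.30
= 290.91 mOsm/kg ≈ 290.9 mOsm/kg
Osmolar gap = measured − calculated = 319 − 290.9 = 28.1 mOsm/kg

28.1 mOsm/kg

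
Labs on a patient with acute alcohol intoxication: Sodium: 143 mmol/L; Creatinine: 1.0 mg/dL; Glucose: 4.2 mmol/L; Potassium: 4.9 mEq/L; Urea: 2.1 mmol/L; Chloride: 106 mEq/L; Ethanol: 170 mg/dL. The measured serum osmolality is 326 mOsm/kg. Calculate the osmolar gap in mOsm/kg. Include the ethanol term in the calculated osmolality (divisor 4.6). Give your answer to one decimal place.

-3.3 mOsm/kg

Calculated osmolality = 2·Na + glucose + urea + ethanol/4.6
= 2·143 + 4.2 + 2.1 + 170/4.6
= 286 + 4.20 + 2.10 + 36.96
= 329.26 mOsm/kg ≈ 329.3 mOsm/kg
Osmolar gap = measured − calculated = 326 − 329.3 = -3.3 mOsm/kg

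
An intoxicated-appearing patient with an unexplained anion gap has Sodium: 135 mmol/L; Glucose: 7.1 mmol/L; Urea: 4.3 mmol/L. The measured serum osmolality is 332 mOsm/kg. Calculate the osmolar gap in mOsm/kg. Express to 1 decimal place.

50.6 mOsm/kg

Calculated osmolality = 2·Na + glucose + urea
= 2·135 + 7.1 + 4.3
= 270 + 7.10 + 4.30
= 281.4 mOsm/kg ≈ 281.4 mOsm/kg
Osmolar gap = measured − calculated = 332 − 281.4 = 50.6 mOsm/kg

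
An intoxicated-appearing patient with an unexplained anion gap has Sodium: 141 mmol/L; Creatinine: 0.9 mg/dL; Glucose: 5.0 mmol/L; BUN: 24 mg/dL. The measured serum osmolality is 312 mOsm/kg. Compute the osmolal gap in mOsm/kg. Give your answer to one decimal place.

16.4 mOsm/kg

Calculated osmolality = 2·Na + glucose + BUN/2.8
= 2·141 + 5 + 24/2.8
= 282 + 5 + 8.57
= 295.57 mOsm/kg ≈ 295.6 mOsm/kg
Osmolar gap = measured − calculated = 312 − 295.6 = 16.4 mOsm/kg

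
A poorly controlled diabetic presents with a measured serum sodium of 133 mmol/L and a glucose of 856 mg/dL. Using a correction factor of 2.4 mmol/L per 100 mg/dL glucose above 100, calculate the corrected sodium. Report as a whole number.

151 mmol/L

Corrected Na = measured Na + 2.4 · (glucose − 100)/100
= 133 + 2.4 · (856 − 100)/100
= 133 + 18.1
= 151.1 mmol/L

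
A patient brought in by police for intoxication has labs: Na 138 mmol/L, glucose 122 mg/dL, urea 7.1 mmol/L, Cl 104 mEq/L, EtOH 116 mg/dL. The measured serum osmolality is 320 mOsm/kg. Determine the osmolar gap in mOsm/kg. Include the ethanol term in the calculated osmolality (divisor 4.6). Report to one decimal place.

4.9 mOsm/kg

Calculated osmolality = 2·Na + glucose/18 + urea + ethanol/4.6
= 2·138 + 122/18 + 7.1 + 116/4.6
= 276 + 6.78 + 7.10 + 25.22
= 315.1 mOsm/kg ≈ 315.1 mOsm/kg
Osmolar gap = measured − calculated = 320 − 315.1 = 4.9 mOsm/kg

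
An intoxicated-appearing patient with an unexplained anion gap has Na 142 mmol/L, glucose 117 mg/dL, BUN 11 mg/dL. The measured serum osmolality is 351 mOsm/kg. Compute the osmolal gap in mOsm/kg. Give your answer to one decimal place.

Calculated osmolality = 2·Na + glucose/18 + BUN/2.8
= 2·142 + 117/18 + 11/2.8
= 284 + 6.50 + 3.93
= 294.43 mOsm/kg ≈ 294.4 mOsm/kg
Osmolar gap = measured − calculated = 351 − 294.4 = 56.6 mOsm/kg

56.6 mOsm/kg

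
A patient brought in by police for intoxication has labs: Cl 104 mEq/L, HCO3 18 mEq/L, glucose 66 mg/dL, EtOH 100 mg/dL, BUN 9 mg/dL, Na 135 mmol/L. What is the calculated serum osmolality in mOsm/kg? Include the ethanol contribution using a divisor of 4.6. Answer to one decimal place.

Calculated osmolality = 2·Na + glucose/18 + BUN/2.8 + ethanol/4.6
= 2·135 + 66/18 + 9/2.8 + 100/4.6
= 270 + 3.67 + 3.21 + 21.74
= 298.62 mOsm/kg

298.6 mOsm/kg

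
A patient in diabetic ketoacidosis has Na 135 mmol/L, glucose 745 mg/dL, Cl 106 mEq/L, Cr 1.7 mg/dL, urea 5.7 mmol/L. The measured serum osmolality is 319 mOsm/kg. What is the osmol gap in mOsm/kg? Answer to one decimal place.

1.9 mOsm/kg

Calculated osmolality = 2·Na + glucose/18 + urea
= 2·135 + 745/18 + 5.7
= 270 + 41.39 + 5.70
= 317.09 mOsm/kg ≈ 317.1 mOsm/kg
Osmolar gap = measured − calculated = 319 − 317.1 = 1.9 mOsm/kg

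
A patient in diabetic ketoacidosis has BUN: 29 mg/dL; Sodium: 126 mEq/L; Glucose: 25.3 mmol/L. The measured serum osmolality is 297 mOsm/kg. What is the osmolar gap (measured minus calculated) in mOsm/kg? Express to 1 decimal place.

Calculated osmolality = 2·Na + glucose + BUN/2.8
= 2·126 + 25.3 + 29/2.8
= 252 + 25.30 + 10.36
= 287.66 mOsm/kg ≈ 287.7 mOsm/kg
Osmolar gap = measured − calculated = 297 − 287.7 = 9.3 mOsm/kg

9.3 mOsm/kg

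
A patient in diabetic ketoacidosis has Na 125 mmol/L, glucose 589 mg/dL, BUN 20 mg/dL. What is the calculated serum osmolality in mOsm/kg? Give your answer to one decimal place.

Calculated osmolality = 2·Na + glucose/18 + BUN/2.8
= 2·125 + 589/18 + 20/2.8
= 250 + 32.72 + 7.14
= 289.86 mOsm/kg

289.9 mOsm/kg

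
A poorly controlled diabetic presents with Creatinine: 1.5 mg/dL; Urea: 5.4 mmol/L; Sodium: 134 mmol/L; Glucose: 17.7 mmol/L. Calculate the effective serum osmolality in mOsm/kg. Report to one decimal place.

Effective osmolality excludes urea (freely permeant across cell membranes):
2·Na + glucose
= 2·134 + 17.7
= 268 + 17.7
= 285.7 mOsm/kg

285.7 mOsm/kg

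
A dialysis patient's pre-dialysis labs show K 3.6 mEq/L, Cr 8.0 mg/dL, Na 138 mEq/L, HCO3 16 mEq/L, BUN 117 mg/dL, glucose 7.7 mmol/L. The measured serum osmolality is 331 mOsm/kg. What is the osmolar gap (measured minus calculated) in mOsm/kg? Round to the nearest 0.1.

Calculated osmolality = 2·Na + glucose + BUN/2.8
= 2·138 + 7.7 + 117/2.8
= 276 + 7.70 + 41.79
= 325.49 mOsm/kg ≈ 325.5 mOsm/kg
Osmolar gap = measured − calculated = 331 − 325.5 = 5.5 mOsm/kg

5.5 mOsm/kg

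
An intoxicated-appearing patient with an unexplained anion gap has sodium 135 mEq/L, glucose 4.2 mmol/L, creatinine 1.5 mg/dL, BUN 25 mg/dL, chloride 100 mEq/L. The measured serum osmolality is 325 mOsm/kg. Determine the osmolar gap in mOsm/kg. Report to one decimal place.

41.9 mOsm/kg

Calculated osmolality = 2·Na + glucose + BUN/2.8
= 2·135 + 4.2 + 25/2.8
= 270 + 4.20 + 8.93
= 283.13 mOsm/kg ≈ 283.1 mOsm/kg
Osmolar gap = measured − calculated = 325 − 283.1 = 41.9 mOsm/kg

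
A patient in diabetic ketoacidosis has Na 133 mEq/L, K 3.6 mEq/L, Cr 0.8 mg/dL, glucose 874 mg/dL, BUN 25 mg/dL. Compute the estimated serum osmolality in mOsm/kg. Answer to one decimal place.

Calculated osmolality = 2·Na + glucose/18 + BUN/2.8
= 2·133 + 874/18 + 25/2.8
= 266 + 48.56 + 8.93
= 323.49 mOsm/kg

323.5 mOsm/kg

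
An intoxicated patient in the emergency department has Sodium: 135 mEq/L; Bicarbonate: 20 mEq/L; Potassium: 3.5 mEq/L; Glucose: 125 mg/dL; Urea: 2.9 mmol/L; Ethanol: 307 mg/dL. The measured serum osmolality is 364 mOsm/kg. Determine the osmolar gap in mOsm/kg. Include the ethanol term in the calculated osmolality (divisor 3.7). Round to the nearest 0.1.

Calculated osmolality = 2·Na + glucose/18 + urea + ethanol/3.7
= 2·135 + 125/18 + 2.9 + 307/3.7
= 270 + 6.94 + 2.90 + 82.97
= 362.81 mOsm/kg ≈ 362.8 mOsm/kg
Osmolar gap = measured − calculated = 364 − 362.8 = 1.2 mOsm/kg

1.2 mOsm/kg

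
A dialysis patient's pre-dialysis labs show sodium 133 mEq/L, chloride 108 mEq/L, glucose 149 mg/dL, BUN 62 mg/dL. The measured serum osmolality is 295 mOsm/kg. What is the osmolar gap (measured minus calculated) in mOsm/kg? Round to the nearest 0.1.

-1.4 mOsm/kg

Calculated osmolality = 2·Na + glucose/18 + BUN/2.8
= 2·133 + 149/18 + 62/2.8
= 266 + 8.28 + 22.14
= 296.42 mOsm/kg ≈ 296.4 mOsm/kg
Osmolar gap = measured − calculated = 295 − 296.4 = -1.4 mOsm/kg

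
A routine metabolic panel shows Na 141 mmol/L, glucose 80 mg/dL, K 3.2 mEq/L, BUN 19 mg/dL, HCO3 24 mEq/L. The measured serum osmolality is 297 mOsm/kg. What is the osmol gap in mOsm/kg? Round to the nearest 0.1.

3.8 mOsm/kg

Calculated osmolality = 2·Na + glucose/18 + BUN/2.8
= 2·141 + 80/18 + 19/2.8
= 282 + 4.44 + 6.79
= 293.23 mOsm/kg ≈ 293.2 mOsm/kg
Osmolar gap = measured − calculated = 297 − 293.2 = 3.8 mOsm/kg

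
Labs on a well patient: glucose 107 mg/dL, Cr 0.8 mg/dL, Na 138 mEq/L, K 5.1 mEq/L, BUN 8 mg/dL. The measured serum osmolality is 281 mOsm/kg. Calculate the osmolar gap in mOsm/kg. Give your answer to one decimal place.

Calculated osmolality = 2·Na + glucose/18 + BUN/2.8
= 2·138 + 107/18 + 8/2.8
= 276 + 5.94 + 2.86
= 284.8 mOsm/kg ≈ 284.8 mOsm/kg
Osmolar gap = measured − calculated = 281 − 284.8 = -3.8 mOsm/kg

-3.8 mOsm/kg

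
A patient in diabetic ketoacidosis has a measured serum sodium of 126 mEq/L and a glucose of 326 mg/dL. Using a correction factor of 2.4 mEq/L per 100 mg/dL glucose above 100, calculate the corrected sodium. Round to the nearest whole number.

131 mEq/L

Corrected Na = measured Na + 2.4 · (glucose − 100)/100
= 126 + 2.4 · (326 − 100)/100
= 126 + 5.4
= 131.4 mEq/L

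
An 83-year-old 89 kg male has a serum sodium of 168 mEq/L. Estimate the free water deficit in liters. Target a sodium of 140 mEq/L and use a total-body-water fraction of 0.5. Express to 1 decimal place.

TBW = 0.5 · 89 = 44.5 L
Free water deficit = TBW · (Na/140 − 1)
= 44.5 · (168/140 − 1)
= 44.5 · 0.2
= 8.9 L

8.9 L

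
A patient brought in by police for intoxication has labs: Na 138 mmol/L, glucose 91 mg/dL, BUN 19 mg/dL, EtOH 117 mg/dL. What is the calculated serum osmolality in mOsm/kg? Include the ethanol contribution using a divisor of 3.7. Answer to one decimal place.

319.5 mOsm/kg

Calculated osmolality = 2·Na + glucose/18 + BUN/2.8 + ethanol/3.7
= 2·138 + 91/18 + 19/2.8 + 117/3.7
= 276 + 5.06 + 6.79 + 31.62
= 319.47 mOsm/kg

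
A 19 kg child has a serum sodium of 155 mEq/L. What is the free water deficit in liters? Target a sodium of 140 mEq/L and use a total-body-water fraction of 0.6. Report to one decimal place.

TBW = 0.6 · 19 = 11.4 L
Free water deficit = TBW · (Na/140 − 1)
= 11.4 · (155/140 − 1)
= 11.4 · 0.1071
= 1.22 L

1.2 L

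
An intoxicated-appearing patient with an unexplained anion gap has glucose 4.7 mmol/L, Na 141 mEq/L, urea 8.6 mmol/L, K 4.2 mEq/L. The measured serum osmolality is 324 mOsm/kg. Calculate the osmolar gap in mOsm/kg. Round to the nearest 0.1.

Calculated osmolality = 2·Na + glucose + urea
= 2·141 + 4.7 + 8.6
= 282 + 4.70 + 8.60
= 295.3 mOsm/kg ≈ 295.3 mOsm/kg
Osmolar gap = measured − calculated = 324 − 295.3 = 28.7 mOsm/kg

28.7 mOsm/kg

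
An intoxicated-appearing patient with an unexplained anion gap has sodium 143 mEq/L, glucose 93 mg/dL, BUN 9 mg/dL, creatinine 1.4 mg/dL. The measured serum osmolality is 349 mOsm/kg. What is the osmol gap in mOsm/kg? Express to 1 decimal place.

54.6 mOsm/kg

Calculated osmolality = 2·Na + glucose/18 + BUN/2.8
= 2·143 + 93/18 + 9/2.8
= 286 + 5.17 + 3.21
= 294.38 mOsm/kg ≈ 294.4 mOsm/kg
Osmolar gap = measured − calculated = 349 − 294.4 = 54.6 mOsm/kg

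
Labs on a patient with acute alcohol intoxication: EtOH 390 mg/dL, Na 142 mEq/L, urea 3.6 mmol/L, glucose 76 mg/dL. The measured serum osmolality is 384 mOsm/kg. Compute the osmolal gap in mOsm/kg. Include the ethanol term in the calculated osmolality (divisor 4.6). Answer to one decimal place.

Calculated osmolality = 2·Na + glucose/18 + urea + ethanol/4.6
= 2·142 + 76/18 + 3.6 + 390/4.6
= 284 + 4.22 + 3.60 + 84.78
= 376.6 mOsm/kg ≈ 376.6 mOsm/kg
Osmolar gap = measured − calculated = 384 − 376.6 = 7.4 mOsm/kg

7.4 mOsm/kg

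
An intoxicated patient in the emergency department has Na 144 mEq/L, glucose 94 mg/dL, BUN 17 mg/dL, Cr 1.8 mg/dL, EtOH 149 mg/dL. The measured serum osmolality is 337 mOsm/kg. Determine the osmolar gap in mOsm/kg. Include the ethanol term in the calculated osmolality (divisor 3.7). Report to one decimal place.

-2.6 mOsm/kg

Calculated osmolality = 2·Na + glucose/18 + BUN/2.8 + ethanol/3.7
= 2·144 + 94/18 + 17/2.8 + 149/3.7
= 288 + 5.22 + 6.07 + 40.27
= 339.56 mOsm/kg ≈ 339.6 mOsm/kg
Osmolar gap = measured − calculated = 337 − 339.6 = -2.6 mOsm/kg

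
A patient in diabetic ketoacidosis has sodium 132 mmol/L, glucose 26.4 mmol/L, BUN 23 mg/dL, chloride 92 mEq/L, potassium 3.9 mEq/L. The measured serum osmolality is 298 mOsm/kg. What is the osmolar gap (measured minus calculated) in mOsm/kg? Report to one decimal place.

-0.6 mOsm/kg

Calculated osmolality = 2·Na + glucose + BUN/2.8
= 2·132 + 26.4 + 23/2.8
= 264 + 26.40 + 8.21
= 298.61 mOsm/kg ≈ 298.6 mOsm/kg
Osmolar gap = measured − calculated = 298 − 298.6 = -0.6 mOsm/kg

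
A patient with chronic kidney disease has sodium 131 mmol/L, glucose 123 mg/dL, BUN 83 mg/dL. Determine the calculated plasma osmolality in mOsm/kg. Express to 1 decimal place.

298.5 mOsm/kg

Calculated osmolality = 2·Na + glucose/18 + BUN/2.8
= 2·131 + 123/18 + 83/2.8
= 262 + 6.83 + 29.64
= 298.47 mOsm/kg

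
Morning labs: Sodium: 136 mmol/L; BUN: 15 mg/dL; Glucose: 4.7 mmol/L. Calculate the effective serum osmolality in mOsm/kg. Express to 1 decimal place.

Effective osmolality excludes urea (freely permeant across cell membranes):
2·Na + glucose
= 2·136 + 4.7
= 272 + 4.7
= 276.7 mOsm/kg

276.7 mOsm/kg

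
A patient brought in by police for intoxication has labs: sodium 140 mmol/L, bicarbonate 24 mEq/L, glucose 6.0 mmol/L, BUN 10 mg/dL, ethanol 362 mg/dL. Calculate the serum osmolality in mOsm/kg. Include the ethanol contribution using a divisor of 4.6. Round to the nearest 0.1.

368.3 mOsm/kg

Calculated osmolality = 2·Na + glucose + BUN/2.8 + ethanol/4.6
= 2·140 + 6 + 10/2.8 + 362/4.6
= 280 + 6 + 3.57 + 78.70
= 368.27 mOsm/kg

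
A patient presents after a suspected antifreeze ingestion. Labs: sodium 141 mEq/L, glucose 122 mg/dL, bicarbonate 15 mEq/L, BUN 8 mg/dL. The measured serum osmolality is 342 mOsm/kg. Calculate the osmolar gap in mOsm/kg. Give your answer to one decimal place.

50.4 mOsm/kg

Calculated osmolality = 2·Na + glucose/18 + BUN/2.8
= 2·141 + 122/18 + 8/2.8
= 282 + 6.78 + 2.86
= 291.64 mOsm/kg ≈ 291.6 mOsm/kg
Osmolar gap = measured − calculated = 342 − 291.6 = 50.4 mOsm/kg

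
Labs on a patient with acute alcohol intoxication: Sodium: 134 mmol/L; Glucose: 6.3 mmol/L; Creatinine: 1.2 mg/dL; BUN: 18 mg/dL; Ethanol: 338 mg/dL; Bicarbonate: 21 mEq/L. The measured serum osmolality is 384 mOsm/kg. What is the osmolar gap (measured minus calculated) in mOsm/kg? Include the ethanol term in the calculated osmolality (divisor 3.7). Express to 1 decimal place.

Calculated osmolality = 2·Na + glucose + BUN/2.8 + ethanol/3.7
= 2·134 + 6.3 + 18/2.8 + 338/3.7
= 268 + 6.30 + 6.43 + 91.35
= 372.08 mOsm/kg ≈ 372.1 mOsm/kg
Osmolar gap = measured − calculated = 384 − 372.1 = 11.9 mOsm/kg

11.9 mOsm/kg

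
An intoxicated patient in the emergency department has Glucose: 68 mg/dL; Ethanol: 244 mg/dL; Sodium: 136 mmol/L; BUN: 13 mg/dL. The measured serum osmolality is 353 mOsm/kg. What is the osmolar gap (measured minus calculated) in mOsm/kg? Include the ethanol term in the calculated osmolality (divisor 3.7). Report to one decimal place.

6.6 mOsm/kg

Calculated osmolality = 2·Na + glucose/18 + BUN/2.8 + ethanol/3.7
= 2·136 + 68/18 + 13/2.8 + 244/3.7
= 272 + 3.78 + 4.64 + 65.95
= 346.37 mOsm/kg ≈ 346.4 mOsm/kg
Osmolar gap = measured − calculated = 353 − 346.4 = 6.6 mOsm/kg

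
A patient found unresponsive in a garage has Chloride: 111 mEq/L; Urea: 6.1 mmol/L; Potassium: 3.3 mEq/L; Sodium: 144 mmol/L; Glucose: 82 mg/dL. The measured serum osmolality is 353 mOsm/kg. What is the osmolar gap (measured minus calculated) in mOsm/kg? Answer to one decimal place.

54.3 mOsm/kg

Calculated osmolality = 2·Na + glucose/18 + urea
= 2·144 + 82/18 + 6.1
= 288 + 4.56 + 6.10
= 298.66 mOsm/kg ≈ 298.7 mOsm/kg
Osmolar gap = measured − calculated = 353 − 298.7 = 54.3 mOsm/kg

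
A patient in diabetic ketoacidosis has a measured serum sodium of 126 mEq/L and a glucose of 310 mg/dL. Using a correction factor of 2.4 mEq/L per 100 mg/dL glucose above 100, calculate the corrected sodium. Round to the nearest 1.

131 mEq/L

Corrected Na = measured Na + 2.4 · (glucose − 100)/100
= 126 + 2.4 · (310 − 100)/100
= 126 + 5
= 131 mEq/L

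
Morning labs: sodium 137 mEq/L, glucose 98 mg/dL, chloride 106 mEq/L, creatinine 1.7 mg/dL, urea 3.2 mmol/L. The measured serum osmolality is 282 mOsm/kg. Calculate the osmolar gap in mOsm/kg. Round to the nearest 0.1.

Calculated osmolality = 2·Na + glucose/18 + urea
= 2·137 + 98/18 + 3.2
= 274 + 5.44 + 3.20
= 282.64 mOsm/kg ≈ 282.6 mOsm/kg
Osmolar gap = measured − calculated = 282 − 282.6 = -0.6 mOsm/kg

-0.6 mOsm/kg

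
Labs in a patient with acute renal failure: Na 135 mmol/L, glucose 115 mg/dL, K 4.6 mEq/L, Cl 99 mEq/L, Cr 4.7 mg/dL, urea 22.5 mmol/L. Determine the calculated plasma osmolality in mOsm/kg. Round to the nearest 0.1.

298.9 mOsm/kg

Calculated osmolality = 2·Na + glucose/18 + urea
= 2·135 + 115/18 + 22.5
= 270 + 6.39 + 22.50
= 298.89 mOsm/kg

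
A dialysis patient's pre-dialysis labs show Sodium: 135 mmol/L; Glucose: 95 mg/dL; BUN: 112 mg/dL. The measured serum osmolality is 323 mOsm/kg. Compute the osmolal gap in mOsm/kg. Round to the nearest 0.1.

7.7 mOsm/kg

Calculated osmolality = 2·Na + glucose/18 + BUN/2.8
= 2·135 + 95/18 + 112/2.8
= 270 + 5.28 + 40
= 315.28 mOsm/kg ≈ 315.3 mOsm/kg
Osmolar gap = measured − calculated = 323 − 315.3 = 7.7 mOsm/kg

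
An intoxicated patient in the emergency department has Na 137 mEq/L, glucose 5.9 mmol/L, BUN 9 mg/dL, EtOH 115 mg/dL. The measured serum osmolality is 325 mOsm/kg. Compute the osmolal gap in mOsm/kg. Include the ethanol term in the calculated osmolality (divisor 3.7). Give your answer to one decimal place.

Calculated osmolality = 2·Na + glucose + BUN/2.8 + ethanol/3.7
= 2·137 + 5.9 + 9/2.8 + 115/3.7
= 274 + 5.90 + 3.21 + 31.08
= 314.19 mOsm/kg ≈ 314.2 mOsm/kg
Osmolar gap = measured − calculated = 325 − 314.2 = 10.8 mOsm/kg

10.8 mOsm/kg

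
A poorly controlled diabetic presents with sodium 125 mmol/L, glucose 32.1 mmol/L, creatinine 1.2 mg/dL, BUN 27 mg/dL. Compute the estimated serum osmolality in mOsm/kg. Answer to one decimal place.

291.7 mOsm/kg

Calculated osmolality = 2·Na + glucose + BUN/2.8
= 2·125 + 32.1 + 27/2.8
= 250 + 32.10 + 9.64
= 291.74 mOsm/kg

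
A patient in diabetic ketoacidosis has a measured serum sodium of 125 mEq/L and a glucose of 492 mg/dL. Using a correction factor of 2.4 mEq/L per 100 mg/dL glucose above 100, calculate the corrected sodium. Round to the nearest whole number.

134 mEq/L

Corrected Na = measured Na + 2.4 · (glucose − 100)/100
= 125 + 2.4 · (492 − 100)/100
= 125 + 9.4
= 134.4 mEq/L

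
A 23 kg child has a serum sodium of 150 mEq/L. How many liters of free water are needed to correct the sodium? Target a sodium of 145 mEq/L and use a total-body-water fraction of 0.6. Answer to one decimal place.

TBW = 0.6 · 23 = 13.8 L
Free water deficit = TBW · (Na/145 − 1)
= 13.8 · (150/145 − 1)
= 13.8 · 0.0345
= 0.48 L

0.5 L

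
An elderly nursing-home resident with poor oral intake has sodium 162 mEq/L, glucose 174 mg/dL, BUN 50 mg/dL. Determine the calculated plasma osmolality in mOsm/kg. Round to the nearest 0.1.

351.5 mOsm/kg

Calculated osmolality = 2·Na + glucose/18 + BUN/2.8
= 2·162 + 174/18 + 50/2.8
= 324 + 9.67 + 17.86
= 351.53 mOsm/kg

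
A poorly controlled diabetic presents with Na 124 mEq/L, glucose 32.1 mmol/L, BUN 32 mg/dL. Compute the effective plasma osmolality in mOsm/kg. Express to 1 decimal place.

280.1 mOsm/kg

Effective osmolality excludes urea (freely permeant across cell membranes):
2·Na + glucose
= 2·124 + 32.1
= 248 + 32.1
= 280.1 mOsm/kg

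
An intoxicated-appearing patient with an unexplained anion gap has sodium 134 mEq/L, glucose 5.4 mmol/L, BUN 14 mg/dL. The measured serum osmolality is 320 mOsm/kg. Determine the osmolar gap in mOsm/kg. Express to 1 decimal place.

41.6 mOsm/kg

Calculated osmolality = 2·Na + glucose + BUN/2.8
= 2·134 + 5.4 + 14/2.8
= 268 + 5.40 + 5
= 278.4 mOsm/kg ≈ 278.4 mOsm/kg
Osmolar gap = measured − calculated = 320 − 278.4 = 41.6 mOsm/kg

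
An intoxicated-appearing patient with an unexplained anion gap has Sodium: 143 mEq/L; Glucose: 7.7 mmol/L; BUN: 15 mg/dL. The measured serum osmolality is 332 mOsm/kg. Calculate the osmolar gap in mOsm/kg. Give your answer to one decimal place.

32.9 mOsm/kg

Calculated osmolality = 2·Na + glucose + BUN/2.8
= 2·143 + 7.7 + 15/2.8
= 286 + 7.70 + 5.36
= 299.06 mOsm/kg ≈ 299.1 mOsm/kg
Osmolar gap = measured − calculated = 332 − 299.1 = 32.9 mOsm/kg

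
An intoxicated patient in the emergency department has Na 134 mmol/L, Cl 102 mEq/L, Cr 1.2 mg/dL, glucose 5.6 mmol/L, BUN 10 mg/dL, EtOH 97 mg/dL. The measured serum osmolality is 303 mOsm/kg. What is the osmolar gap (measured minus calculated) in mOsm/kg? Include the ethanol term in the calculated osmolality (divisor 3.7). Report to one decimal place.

Calculated osmolality = 2·Na + glucose + BUN/2.8 + ethanol/3.7
= 2·134 + 5.6 + 10/2.8 + 97/3.7
= 268 + 5.60 + 3.57 + 26.22
= 303.39 mOsm/kg ≈ 303.4 mOsm/kg
Osmolar gap = measured − calculated = 303 − 303.4 = -0.4 mOsm/kg

-0.4 mOsm/kg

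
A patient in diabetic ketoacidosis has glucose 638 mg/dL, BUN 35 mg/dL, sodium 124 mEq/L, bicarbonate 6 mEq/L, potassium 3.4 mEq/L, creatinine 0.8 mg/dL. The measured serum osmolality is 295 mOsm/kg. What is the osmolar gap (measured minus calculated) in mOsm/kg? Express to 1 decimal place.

Calculated osmolality = 2·Na + glucose/18 + BUN/2.8
= 2·124 + 638/18 + 35/2.8
= 248 + 35.44 + 12.50
= 295.94 mOsm/kg ≈ 295.9 mOsm/kg
Osmolar gap = measured − calculated = 295 − 295.9 = -0.9 mOsm/kg

-0.9 mOsm/kg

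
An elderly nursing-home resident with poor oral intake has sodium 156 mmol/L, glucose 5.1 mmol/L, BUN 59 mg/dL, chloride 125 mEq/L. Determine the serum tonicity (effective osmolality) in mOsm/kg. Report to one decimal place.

317.1 mOsm/kg

Effective osmolality excludes urea (freely permeant across cell membranes):
2·Na + glucose
= 2·156 + 5.1
= 312 + 5.1
= 317.1 mOsm/kg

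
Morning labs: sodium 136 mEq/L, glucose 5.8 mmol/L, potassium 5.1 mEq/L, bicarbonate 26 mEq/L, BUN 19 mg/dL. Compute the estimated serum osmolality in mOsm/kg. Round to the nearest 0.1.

284.6 mOsm/kg

Calculated osmolality = 2·Na + glucose + BUN/2.8
= 2·136 + 5.8 + 19/2.8
= 272 + 5.80 + 6.79
= 284.59 mOsm/kg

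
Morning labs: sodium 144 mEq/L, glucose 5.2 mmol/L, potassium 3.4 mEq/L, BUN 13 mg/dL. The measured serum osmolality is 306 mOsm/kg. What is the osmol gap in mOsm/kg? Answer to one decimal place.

Calculated osmolality = 2·Na + glucose + BUN/2.8
= 2·144 + 5.2 + 13/2.8
= 288 + 5.20 + 4.64
= 297.84 mOsm/kg ≈ 297.8 mOsm/kg
Osmolar gap = measured − calculated = 306 − 297.8 = 8.2 mOsm/kg

8.2 mOsm/kg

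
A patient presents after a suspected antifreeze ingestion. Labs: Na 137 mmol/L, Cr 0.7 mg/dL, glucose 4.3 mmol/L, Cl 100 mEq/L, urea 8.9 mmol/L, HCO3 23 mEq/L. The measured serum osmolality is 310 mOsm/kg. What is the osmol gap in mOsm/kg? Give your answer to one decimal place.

Calculated osmolality = 2·Na + glucose + urea
= 2·137 + 4.3 + 8.9
= 274 + 4.30 + 8.90
= 287.2 mOsm/kg ≈ 287.2 mOsm/kg
Osmolar gap = measured − calculated = 310 − 287.2 = 22.8 mOsm/kg

22.8 mOsm/kg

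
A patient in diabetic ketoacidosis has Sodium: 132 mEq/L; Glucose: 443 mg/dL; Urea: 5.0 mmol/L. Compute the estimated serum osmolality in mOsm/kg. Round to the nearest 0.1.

Calculated osmolality = 2·Na + glucose/18 + urea
= 2·132 + 443/18 + 5
= 264 + 24.61 + 5
= 293.61 mOsm/kg

293.6 mOsm/kg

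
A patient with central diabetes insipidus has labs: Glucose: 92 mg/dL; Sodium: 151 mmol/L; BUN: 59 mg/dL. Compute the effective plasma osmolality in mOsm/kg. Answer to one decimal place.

307.1 mOsm/kg

Effective osmolality excludes urea (freely permeant across cell membranes):
2·Na + glucose/18
= 2·151 + 92/18
= 302 + 5.11
= 307.11 mOsm/kg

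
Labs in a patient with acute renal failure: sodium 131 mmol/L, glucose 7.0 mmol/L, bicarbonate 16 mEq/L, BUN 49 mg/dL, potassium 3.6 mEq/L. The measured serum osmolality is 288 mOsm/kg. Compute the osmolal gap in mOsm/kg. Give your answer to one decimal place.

Calculated osmolality = 2·Na + glucose + BUN/2.8
= 2·131 + 7 + 49/2.8
= 262 + 7 + 17.50
= 286.5 mOsm/kg ≈ 286.5 mOsm/kg
Osmolar gap = measured − calculated = 288 − 286.5 = 1.5 mOsm/kg

1.5 mOsm/kg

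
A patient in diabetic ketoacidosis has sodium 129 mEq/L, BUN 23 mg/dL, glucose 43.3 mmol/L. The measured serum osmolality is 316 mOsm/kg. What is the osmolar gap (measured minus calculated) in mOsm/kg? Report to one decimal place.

6.5 mOsm/kg

Calculated osmolality = 2·Na + glucose + BUN/2.8
= 2·129 + 43.3 + 23/2.8
= 258 + 43.30 + 8.21
= 309.51 mOsm/kg ≈ 309.5 mOsm/kg
Osmolar gap = measured − calculated = 316 − 309.5 = 6.5 mOsm/kg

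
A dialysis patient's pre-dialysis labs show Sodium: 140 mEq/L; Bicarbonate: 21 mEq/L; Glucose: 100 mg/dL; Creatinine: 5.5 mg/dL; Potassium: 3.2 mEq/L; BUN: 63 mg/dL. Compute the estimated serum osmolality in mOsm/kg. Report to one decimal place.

Calculated osmolality = 2·Na + glucose/18 + BUN/2.8
= 2·140 + 100/18 + 63/2.8
= 280 + 5.56 + 22.50
= 308.06 mOsm/kg

308.1 mOsm/kg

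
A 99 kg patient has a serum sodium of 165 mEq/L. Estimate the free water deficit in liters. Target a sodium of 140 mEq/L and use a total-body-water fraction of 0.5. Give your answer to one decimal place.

TBW = 0.5 · 99 = 49.5 L
Free water deficit = TBW · (Na/140 − 1)
= 49.5 · (165/140 − 1)
= 49.5 · 0.1786
= 8.84 L

8.8 L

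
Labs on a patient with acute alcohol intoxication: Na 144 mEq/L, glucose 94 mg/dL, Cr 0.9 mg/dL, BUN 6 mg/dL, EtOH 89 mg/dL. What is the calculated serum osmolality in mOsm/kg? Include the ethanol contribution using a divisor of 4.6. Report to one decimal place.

314.7 mOsm/kg

Calculated osmolality = 2·Na + glucose/18 + BUN/2.8 + ethanol/4.6
= 2·144 + 94/18 + 6/2.8 + 89/4.6
= 288 + 5.22 + 2.14 + 19.35
= 314.71 mOsm/kg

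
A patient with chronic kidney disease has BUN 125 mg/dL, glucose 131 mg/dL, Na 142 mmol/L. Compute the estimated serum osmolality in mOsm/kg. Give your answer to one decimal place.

Calculated osmolality = 2·Na + glucose/18 + BUN/2.8
= 2·142 + 131/18 + 125/2.8
= 284 + 7.28 + 44.64
= 335.92 mOsm/kg

335.9 mOsm/kg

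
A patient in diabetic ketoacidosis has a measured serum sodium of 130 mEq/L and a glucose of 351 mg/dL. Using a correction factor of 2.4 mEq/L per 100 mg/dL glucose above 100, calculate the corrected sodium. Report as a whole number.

Corrected Na = measured Na + 2.4 · (glucose − 100)/100
= 130 + 2.4 · (351 − 100)/100
= 130 + 6
= 136 mEq/L

136 mEq/L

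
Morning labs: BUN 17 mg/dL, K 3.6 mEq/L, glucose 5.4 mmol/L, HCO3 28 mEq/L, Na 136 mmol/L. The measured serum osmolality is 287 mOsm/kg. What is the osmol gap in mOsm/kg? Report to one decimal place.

Calculated osmolality = 2·Na + glucose + BUN/2.8
= 2·136 + 5.4 + 17/2.8
= 272 + 5.40 + 6.07
= 283.47 mOsm/kg ≈ 283.5 mOsm/kg
Osmolar gap = measured − calculated = 287 − 283.5 = 3.5 mOsm/kg

3.5 mOsm/kg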